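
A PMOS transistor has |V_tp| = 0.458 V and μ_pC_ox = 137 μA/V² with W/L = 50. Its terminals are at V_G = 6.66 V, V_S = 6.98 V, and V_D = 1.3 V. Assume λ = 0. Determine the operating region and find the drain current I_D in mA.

V_SG = V_S − V_G = 6.98 − 6.66 = 0.32 V; V_SD = V_S − V_D = 6.98 − 1.3 = 5.68 V.
V_SG = 0.32 V < |V_tp| = 0.458 V, so the transistor is in cutoff.

Cutoff; I_D = 0 mA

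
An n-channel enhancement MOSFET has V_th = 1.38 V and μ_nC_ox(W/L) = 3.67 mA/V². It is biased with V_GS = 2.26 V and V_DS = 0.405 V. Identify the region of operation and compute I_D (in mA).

Triode; I_D = 1.01 mA

V_ov = V_GS − V_th = 2.26 − 1.38 = 0.88 V.
Since V_DS = 0.405 V < V_ov = 0.88 V, the device is in the triode region.
I_D = k_n [V_ov · V_DS − ½ V_DS²] = 3.67 × [0.88 × 0.405 − 0.5 × 0.405²] = 1.01 mA.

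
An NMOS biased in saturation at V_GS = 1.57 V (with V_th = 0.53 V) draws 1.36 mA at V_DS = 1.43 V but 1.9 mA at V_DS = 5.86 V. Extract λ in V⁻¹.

With V_GS fixed, I_D ∝ (1 + λ V_DS) in saturation, so I_D2/I_D1 = (1 + λ V_DS2)/(1 + λ V_DS1).
1.9/1.36 = 1.397 = (1 + 5.86 λ)/(1 + 1.43 λ).
Solving: λ (I_D1 V_DS2 − I_D2 V_DS1) = I_D2 − I_D1, so λ = (1.9 − 1.36) / (1.36 × 5.86 − 1.9 × 1.43) = 0.54 / 5.25 = 0.103 V⁻¹.

λ = 0.103 V⁻¹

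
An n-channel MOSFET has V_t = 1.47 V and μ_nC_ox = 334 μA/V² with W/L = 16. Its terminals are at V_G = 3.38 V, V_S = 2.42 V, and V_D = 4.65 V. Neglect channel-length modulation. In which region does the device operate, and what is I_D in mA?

Cutoff; I_D = 0 mA

V_GS = V_G − V_S = 3.38 − 2.42 = 0.96 V; V_DS = V_D − V_S = 4.65 − 2.42 = 2.23 V.
V_GS = 0.96 V < V_t = 1.47 V, so the transistor is in cutoff.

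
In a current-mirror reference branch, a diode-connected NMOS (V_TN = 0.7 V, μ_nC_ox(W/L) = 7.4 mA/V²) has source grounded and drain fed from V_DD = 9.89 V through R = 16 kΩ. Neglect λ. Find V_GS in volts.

With gate tied to drain, V_GS = V_DS ≥ V_GS − V_TN, so the device is in saturation.
KCL at the drain: ½ k_n (V_GS − V_TN)² = (V_DD − V_GS)/R.
Let x = V_GS − 0.7. Then 59.2 x² + x − 9.19 = 0, giving x = 0.386 V (positive root), so V_GS = 1.09 V.
I_D = (V_DD − V_GS)/R = (9.89 − 1.09) / 16 = 0.55 mA.

V_GS = 1.09 V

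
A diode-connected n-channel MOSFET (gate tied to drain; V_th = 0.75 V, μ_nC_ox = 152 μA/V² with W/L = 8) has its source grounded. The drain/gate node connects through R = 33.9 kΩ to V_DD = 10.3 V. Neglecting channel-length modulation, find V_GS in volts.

With gate tied to drain, V_GS = V_DS ≥ V_GS − V_th, so the device is in saturation.
k_n = μ_nC_ox · (W/L) = 1.216 mA/V².
KCL at the drain: ½ k_n (V_GS − V_th)² = (V_DD − V_GS)/R.
Let x = V_GS − 0.75. Then 20.6 x² + x − 9.55 = 0, giving x = 0.657 V (positive root), so V_GS = 1.41 V.
I_D = (V_DD − V_GS)/R = (10.3 − 1.41) / 33.9 = 0.262 mA.

V_GS = 1.41 V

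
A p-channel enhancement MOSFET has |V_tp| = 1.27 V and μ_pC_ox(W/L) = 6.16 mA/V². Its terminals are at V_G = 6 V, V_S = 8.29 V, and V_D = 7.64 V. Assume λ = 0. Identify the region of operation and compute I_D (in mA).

V_SG = V_S − V_G = 8.29 − 6 = 2.29 V; V_SD = V_S − V_D = 8.29 − 7.64 = 0.65 V.
V_ov = V_SG − |V_tp| = 2.29 − 1.27 = 1.02 V.
Since V_SD = 0.65 V < V_ov = 1.02 V, the device is in the triode region.
I_D = k_p [V_ov · V_SD − ½ V_SD²] = 6.16 × [1.02 × 0.65 − 0.5 × 0.65²] = 2.78 mA.

Triode; I_D = 2.78 mA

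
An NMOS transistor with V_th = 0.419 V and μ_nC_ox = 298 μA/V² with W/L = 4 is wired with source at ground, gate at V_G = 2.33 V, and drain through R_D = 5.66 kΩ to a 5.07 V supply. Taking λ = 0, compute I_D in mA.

I_D = 0.824 mA

V_GS = V_G = 2.33 V, so V_ov = 2.33 − 0.419 = 1.91 V.
k_n = μ_nC_ox · (W/L) = 1.192 mA/V².
Assume saturation: I_D = ½ k_n V_ov² = 0.5 × 1.192 × 1.91² = 2.18 mA, giving V_DS = V_DD − I_D R_D = 5.07 − 2.18 × 5.66 = -7.25 V.
But -7.25 V < V_ov = 1.91 V, so the device is actually in triode.
In triode I_D = k_n[V_ov V_DS − ½ V_DS²] and I_D = (V_DD − V_DS)/R_D. Equating: 3.37 V_DS² − 13.89 V_DS + 5.07 = 0, giving V_DS = 0.405 V (the root below V_ov).
I_D = (5.07 − 0.405) / 5.66 = 0.824 mA.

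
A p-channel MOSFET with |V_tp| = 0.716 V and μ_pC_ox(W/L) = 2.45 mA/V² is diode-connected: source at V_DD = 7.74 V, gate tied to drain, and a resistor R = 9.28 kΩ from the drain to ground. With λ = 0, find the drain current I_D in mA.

With gate tied to drain, V_SG = V_SD ≥ V_SG − |V_tp|, so the device is in saturation.
KCL at the drain: ½ k_p (V_SG − |V_tp|)² = (V_DD − V_SG)/R.
Let x = V_SG − 0.716. Then 11.4 x² + x − 7.024 = 0, giving x = 0.743 V (positive root), so V_SG = 1.46 V.
I_D = (V_DD − V_SG)/R = (7.74 − 1.46) / 9.28 = 0.677 mA.

I_D = 0.677 mA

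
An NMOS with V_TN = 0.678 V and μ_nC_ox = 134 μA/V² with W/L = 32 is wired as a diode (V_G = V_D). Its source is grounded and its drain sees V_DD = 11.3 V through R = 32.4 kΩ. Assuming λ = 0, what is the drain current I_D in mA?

I_D = 0.316 mA

With gate tied to drain, V_GS = V_DS ≥ V_GS − V_TN, so the device is in saturation.
k_n = μ_nC_ox · (W/L) = 4.288 mA/V².
KCL at the drain: ½ k_n (V_GS − V_TN)² = (V_DD − V_GS)/R.
Let x = V_GS − 0.678. Then 69.5 x² + x − 10.62 = 0, giving x = 0.384 V (positive root), so V_GS = 1.06 V.
I_D = (V_DD − V_GS)/R = (11.3 − 1.06) / 32.4 = 0.316 mA.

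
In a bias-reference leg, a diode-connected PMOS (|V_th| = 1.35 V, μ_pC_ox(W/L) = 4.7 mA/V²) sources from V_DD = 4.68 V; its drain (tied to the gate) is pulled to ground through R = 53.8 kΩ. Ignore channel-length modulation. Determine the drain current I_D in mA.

With gate tied to drain, V_SG = V_SD ≥ V_SG − |V_th|, so the device is in saturation.
KCL at the drain: ½ k_p (V_SG − |V_th|)² = (V_DD − V_SG)/R.
Let x = V_SG − 1.35. Then 126 x² + x − 3.33 = 0, giving x = 0.158 V (positive root), so V_SG = 1.51 V.
I_D = (V_DD − V_SG)/R = (4.68 − 1.51) / 53.8 = 0.059 mA.

I_D = 0.0590 mA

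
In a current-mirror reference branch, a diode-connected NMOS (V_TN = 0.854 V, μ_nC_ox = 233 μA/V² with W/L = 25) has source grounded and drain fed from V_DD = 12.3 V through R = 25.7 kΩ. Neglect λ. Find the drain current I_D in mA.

I_D = 0.430 mA

With gate tied to drain, V_GS = V_DS ≥ V_GS − V_TN, so the device is in saturation.
k_n = μ_nC_ox · (W/L) = 5.825 mA/V².
KCL at the drain: ½ k_n (V_GS − V_TN)² = (V_DD − V_GS)/R.
Let x = V_GS − 0.854. Then 74.9 x² + x − 11.45 = 0, giving x = 0.384 V (positive root), so V_GS = 1.24 V.
I_D = (V_DD − V_GS)/R = (12.3 − 1.24) / 25.7 = 0.43 mA.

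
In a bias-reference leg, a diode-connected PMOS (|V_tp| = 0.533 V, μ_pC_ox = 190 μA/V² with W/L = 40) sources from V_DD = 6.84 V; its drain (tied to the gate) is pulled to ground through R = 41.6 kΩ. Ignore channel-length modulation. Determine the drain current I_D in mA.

With gate tied to drain, V_SG = V_SD ≥ V_SG − |V_tp|, so the device is in saturation.
k_p = μ_pC_ox · (W/L) = 7.6 mA/V².
KCL at the drain: ½ k_p (V_SG − |V_tp|)² = (V_DD − V_SG)/R.
Let x = V_SG − 0.533. Then 158 x² + x − 6.307 = 0, giving x = 0.197 V (positive root), so V_SG = 0.73 V.
I_D = (V_DD − V_SG)/R = (6.84 − 0.73) / 41.6 = 0.147 mA.

I_D = 0.147 mA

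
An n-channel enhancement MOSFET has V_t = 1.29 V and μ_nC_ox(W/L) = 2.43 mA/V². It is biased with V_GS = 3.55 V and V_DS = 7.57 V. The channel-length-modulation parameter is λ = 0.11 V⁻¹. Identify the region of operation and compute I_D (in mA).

Saturation; I_D = 11.4 mA

V_ov = V_GS − V_t = 3.55 − 1.29 = 2.26 V.
Since V_DS = 7.57 V ≥ V_ov = 2.26 V, the device is in saturation.
I_D = ½ k_n V_ov² (1 + λ V_DS) = 0.5 × 2.43 × 2.26² × (1 + 0.11 × 7.57) = 11.4 mA.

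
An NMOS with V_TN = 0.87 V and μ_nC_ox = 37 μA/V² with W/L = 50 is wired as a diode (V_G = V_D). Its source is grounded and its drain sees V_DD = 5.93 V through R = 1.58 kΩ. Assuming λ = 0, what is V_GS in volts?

V_GS = 2.42 V

With gate tied to drain, V_GS = V_DS ≥ V_GS − V_TN, so the device is in saturation.
k_n = μ_nC_ox · (W/L) = 1.85 mA/V².
KCL at the drain: ½ k_n (V_GS − V_TN)² = (V_DD − V_GS)/R.
Let x = V_GS − 0.87. Then 1.46 x² + x − 5.06 = 0, giving x = 1.55 V (positive root), so V_GS = 2.42 V.
I_D = (V_DD − V_GS)/R = (5.93 − 2.42) / 1.58 = 2.22 mA.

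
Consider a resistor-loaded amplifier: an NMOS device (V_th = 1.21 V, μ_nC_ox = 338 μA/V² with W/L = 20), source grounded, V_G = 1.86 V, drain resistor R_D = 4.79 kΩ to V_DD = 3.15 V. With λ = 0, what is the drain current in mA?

V_GS = V_G = 1.86 V, so V_ov = 1.86 − 1.21 = 0.65 V.
k_n = μ_nC_ox · (W/L) = 6.76 mA/V².
Assume saturation: I_D = ½ k_n V_ov² = 0.5 × 6.76 × 0.65² = 1.43 mA, giving V_DS = V_DD − I_D R_D = 3.15 − 1.43 × 4.79 = -3.69 V.
But -3.69 V < V_ov = 0.65 V, so the device is actually in triode.
In triode I_D = k_n[V_ov V_DS − ½ V_DS²] and I_D = (V_DD − V_DS)/R_D. Equating: 16.2 V_DS² − 22.05 V_DS + 3.15 = 0, giving V_DS = 0.162 V (the root below V_ov).
I_D = (3.15 − 0.162) / 4.79 = 0.624 mA.

I_D = 0.624 mA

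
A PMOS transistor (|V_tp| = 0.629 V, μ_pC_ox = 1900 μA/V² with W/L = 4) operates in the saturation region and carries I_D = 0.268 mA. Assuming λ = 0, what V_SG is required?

V_SG = 0.895 V

k_p = μ_pC_ox · (W/L) = 7.6 mA/V².
In saturation I_D = ½ k_p (V_SG − |V_tp|)², so V_SG − |V_tp| = √(2 I_D / k_p) = √(2 × 0.268 / 7.6) = 0.266 V.
V_SG = 0.629 + 0.266 = 0.895 V.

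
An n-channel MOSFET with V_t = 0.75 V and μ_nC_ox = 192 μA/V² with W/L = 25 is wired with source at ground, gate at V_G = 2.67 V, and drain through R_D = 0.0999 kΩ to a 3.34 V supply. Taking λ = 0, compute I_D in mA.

V_GS = V_G = 2.67 V, so V_ov = 2.67 − 0.75 = 1.92 V.
k_n = μ_nC_ox · (W/L) = 4.8 mA/V².
Assume saturation: I_D = ½ k_n V_ov² = 0.5 × 4.8 × 1.92² = 8.85 mA, giving V_DS = V_DD − I_D R_D = 3.34 − 8.85 × 0.0999 = 2.46 V.
V_DS = 2.46 V ≥ V_ov = 1.92 V, confirming saturation.

I_D = 8.85 mA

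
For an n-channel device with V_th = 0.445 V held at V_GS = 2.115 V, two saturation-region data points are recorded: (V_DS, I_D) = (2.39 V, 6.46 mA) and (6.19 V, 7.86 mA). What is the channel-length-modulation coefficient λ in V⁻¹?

With V_GS fixed, I_D ∝ (1 + λ V_DS) in saturation, so I_D2/I_D1 = (1 + λ V_DS2)/(1 + λ V_DS1).
7.86/6.46 = 1.217 = (1 + 6.19 λ)/(1 + 2.39 λ).
Solving: λ (I_D1 V_DS2 − I_D2 V_DS1) = I_D2 − I_D1, so λ = (7.86 − 6.46) / (6.46 × 6.19 − 7.86 × 2.39) = 1.4 / 21.2 = 0.066 V⁻¹.

λ = 0.0660 V⁻¹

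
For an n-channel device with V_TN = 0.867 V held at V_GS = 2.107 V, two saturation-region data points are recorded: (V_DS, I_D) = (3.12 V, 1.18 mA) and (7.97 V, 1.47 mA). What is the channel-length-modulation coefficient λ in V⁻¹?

λ = 0.0602 V⁻¹

With V_GS fixed, I_D ∝ (1 + λ V_DS) in saturation, so I_D2/I_D1 = (1 + λ V_DS2)/(1 + λ V_DS1).
1.47/1.18 = 1.246 = (1 + 7.97 λ)/(1 + 3.12 λ).
Solving: λ (I_D1 V_DS2 − I_D2 V_DS1) = I_D2 − I_D1, so λ = (1.47 − 1.18) / (1.18 × 7.97 − 1.47 × 3.12) = 0.29 / 4.82 = 0.0602 V⁻¹.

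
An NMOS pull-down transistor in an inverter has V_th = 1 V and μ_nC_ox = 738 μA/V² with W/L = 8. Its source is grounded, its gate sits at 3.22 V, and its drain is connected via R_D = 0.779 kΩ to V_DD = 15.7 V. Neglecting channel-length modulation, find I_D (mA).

V_GS = V_G = 3.22 V, so V_ov = 3.22 − 1 = 2.22 V.
k_n = μ_nC_ox · (W/L) = 5.904 mA/V².
Assume saturation: I_D = ½ k_n V_ov² = 0.5 × 5.904 × 2.22² = 14.5 mA, giving V_DS = V_DD − I_D R_D = 15.7 − 14.5 × 0.779 = 4.37 V.
V_DS = 4.37 V ≥ V_ov = 2.22 V, confirming saturation.

I_D = 14.5 mA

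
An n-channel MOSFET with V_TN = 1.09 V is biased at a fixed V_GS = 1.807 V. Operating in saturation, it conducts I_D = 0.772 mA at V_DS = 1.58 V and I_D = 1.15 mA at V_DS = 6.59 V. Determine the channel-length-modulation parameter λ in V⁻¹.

With V_GS fixed, I_D ∝ (1 + λ V_DS) in saturation, so I_D2/I_D1 = (1 + λ V_DS2)/(1 + λ V_DS1).
1.15/0.772 = 1.49 = (1 + 6.59 λ)/(1 + 1.58 λ).
Solving: λ (I_D1 V_DS2 − I_D2 V_DS1) = I_D2 − I_D1, so λ = (1.15 − 0.772) / (0.772 × 6.59 − 1.15 × 1.58) = 0.378 / 3.27 = 0.116 V⁻¹.

λ = 0.116 V⁻¹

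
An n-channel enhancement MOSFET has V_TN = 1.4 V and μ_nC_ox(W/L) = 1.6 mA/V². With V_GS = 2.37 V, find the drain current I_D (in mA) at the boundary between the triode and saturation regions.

At the boundary V_DS = V_ov = V_GS − V_TN = 2.37 − 1.4 = 0.97 V.
I_D = ½ k_n V_ov² = 0.5 × 1.6 × 0.97² = 0.753 mA.

I_D = 0.753 mA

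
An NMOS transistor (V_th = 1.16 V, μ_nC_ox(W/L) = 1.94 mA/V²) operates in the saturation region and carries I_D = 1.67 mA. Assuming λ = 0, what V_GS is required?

In saturation I_D = ½ k_n (V_GS − V_th)², so V_GS − V_th = √(2 I_D / k_n) = √(2 × 1.67 / 1.94) = 1.31 V.
V_GS = 1.16 + 1.31 = 2.47 V.

V_GS = 2.47 V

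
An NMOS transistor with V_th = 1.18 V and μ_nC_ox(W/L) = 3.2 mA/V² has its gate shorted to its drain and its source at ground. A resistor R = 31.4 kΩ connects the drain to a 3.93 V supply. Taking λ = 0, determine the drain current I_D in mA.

With gate tied to drain, V_GS = V_DS ≥ V_GS − V_th, so the device is in saturation.
KCL at the drain: ½ k_n (V_GS − V_th)² = (V_DD − V_GS)/R.
Let x = V_GS − 1.18. Then 50.2 x² + x − 2.75 = 0, giving x = 0.224 V (positive root), so V_GS = 1.4 V.
I_D = (V_DD − V_GS)/R = (3.93 − 1.4) / 31.4 = 0.0804 mA.

I_D = 0.0804 mA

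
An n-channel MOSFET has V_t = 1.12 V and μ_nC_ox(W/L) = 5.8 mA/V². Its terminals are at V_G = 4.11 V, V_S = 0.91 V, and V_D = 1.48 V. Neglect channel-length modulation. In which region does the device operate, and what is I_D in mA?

Triode; I_D = 5.93 mA

V_GS = V_G − V_S = 4.11 − 0.91 = 3.2 V; V_DS = V_D − V_S = 1.48 − 0.91 = 0.57 V.
V_ov = V_GS − V_t = 3.2 − 1.12 = 2.08 V.
Since V_DS = 0.57 V < V_ov = 2.08 V, the device is in the triode region.
I_D = k_n [V_ov · V_DS − ½ V_DS²] = 5.8 × [2.08 × 0.57 − 0.5 × 0.57²] = 5.93 mA.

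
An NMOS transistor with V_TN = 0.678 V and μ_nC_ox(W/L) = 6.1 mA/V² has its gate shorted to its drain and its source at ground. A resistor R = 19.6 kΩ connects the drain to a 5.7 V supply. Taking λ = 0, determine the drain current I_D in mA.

With gate tied to drain, V_GS = V_DS ≥ V_GS − V_TN, so the device is in saturation.
KCL at the drain: ½ k_n (V_GS − V_TN)² = (V_DD − V_GS)/R.
Let x = V_GS − 0.678. Then 59.8 x² + x − 5.022 = 0, giving x = 0.282 V (positive root), so V_GS = 0.96 V.
I_D = (V_DD − V_GS)/R = (5.7 − 0.96) / 19.6 = 0.242 mA.

I_D = 0.242 mA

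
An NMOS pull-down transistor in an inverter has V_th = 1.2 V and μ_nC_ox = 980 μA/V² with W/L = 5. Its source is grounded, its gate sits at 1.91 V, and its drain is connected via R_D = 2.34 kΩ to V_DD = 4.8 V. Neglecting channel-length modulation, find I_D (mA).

V_GS = V_G = 1.91 V, so V_ov = 1.91 − 1.2 = 0.71 V.
k_n = μ_nC_ox · (W/L) = 4.9 mA/V².
Assume saturation: I_D = ½ k_n V_ov² = 0.5 × 4.9 × 0.71² = 1.24 mA, giving V_DS = V_DD − I_D R_D = 4.8 − 1.24 × 2.34 = 1.91 V.
V_DS = 1.91 V ≥ V_ov = 0.71 V, confirming saturation.

I_D = 1.24 mA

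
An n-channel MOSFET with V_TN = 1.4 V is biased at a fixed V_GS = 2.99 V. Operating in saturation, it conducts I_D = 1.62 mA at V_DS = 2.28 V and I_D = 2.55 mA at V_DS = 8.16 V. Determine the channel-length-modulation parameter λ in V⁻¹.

With V_GS fixed, I_D ∝ (1 + λ V_DS) in saturation, so I_D2/I_D1 = (1 + λ V_DS2)/(1 + λ V_DS1).
2.55/1.62 = 1.574 = (1 + 8.16 λ)/(1 + 2.28 λ).
Solving: λ (I_D1 V_DS2 − I_D2 V_DS1) = I_D2 − I_D1, so λ = (2.55 − 1.62) / (1.62 × 8.16 − 2.55 × 2.28) = 0.93 / 7.41 = 0.126 V⁻¹.

λ = 0.126 V⁻¹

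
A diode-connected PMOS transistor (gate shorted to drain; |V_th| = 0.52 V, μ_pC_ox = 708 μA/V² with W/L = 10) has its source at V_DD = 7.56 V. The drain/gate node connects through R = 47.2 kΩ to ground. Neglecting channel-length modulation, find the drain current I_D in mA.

With gate tied to drain, V_SG = V_SD ≥ V_SG − |V_th|, so the device is in saturation.
k_p = μ_pC_ox · (W/L) = 7.08 mA/V².
KCL at the drain: ½ k_p (V_SG − |V_th|)² = (V_DD − V_SG)/R.
Let x = V_SG − 0.52. Then 167 x² + x − 7.04 = 0, giving x = 0.202 V (positive root), so V_SG = 0.722 V.
I_D = (V_DD − V_SG)/R = (7.56 − 0.722) / 47.2 = 0.145 mA.

I_D = 0.145 mA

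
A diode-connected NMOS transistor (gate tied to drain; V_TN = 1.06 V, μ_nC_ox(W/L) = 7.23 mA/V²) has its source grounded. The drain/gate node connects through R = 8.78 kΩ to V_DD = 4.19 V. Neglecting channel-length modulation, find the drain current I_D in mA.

With gate tied to drain, V_GS = V_DS ≥ V_GS − V_TN, so the device is in saturation.
KCL at the drain: ½ k_n (V_GS − V_TN)² = (V_DD − V_GS)/R.
Let x = V_GS − 1.06. Then 31.7 x² + x − 3.13 = 0, giving x = 0.299 V (positive root), so V_GS = 1.36 V.
I_D = (V_DD − V_GS)/R = (4.19 − 1.36) / 8.78 = 0.322 mA.

I_D = 0.322 mA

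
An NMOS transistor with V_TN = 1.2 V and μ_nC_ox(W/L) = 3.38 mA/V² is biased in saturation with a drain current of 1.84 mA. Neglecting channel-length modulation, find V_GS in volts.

In saturation I_D = ½ k_n (V_GS − V_TN)², so V_GS − V_TN = √(2 I_D / k_n) = √(2 × 1.84 / 3.38) = 1.04 V.
V_GS = 1.2 + 1.04 = 2.24 V.

V_GS = 2.24 V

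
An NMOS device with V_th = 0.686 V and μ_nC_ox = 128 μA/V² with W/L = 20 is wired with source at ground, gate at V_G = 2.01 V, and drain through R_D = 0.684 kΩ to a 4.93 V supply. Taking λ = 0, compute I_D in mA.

I_D = 2.24 mA

V_GS = V_G = 2.01 V, so V_ov = 2.01 − 0.686 = 1.32 V.
k_n = μ_nC_ox · (W/L) = 2.56 mA/V².
Assume saturation: I_D = ½ k_n V_ov² = 0.5 × 2.56 × 1.32² = 2.24 mA, giving V_DS = V_DD − I_D R_D = 4.93 − 2.24 × 0.684 = 3.4 V.
V_DS = 3.4 V ≥ V_ov = 1.32 V, confirming saturation.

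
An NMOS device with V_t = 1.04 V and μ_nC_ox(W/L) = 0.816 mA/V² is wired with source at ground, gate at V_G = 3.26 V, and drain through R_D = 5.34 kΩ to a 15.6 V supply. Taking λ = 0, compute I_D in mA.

I_D = 2.01 mA

V_GS = V_G = 3.26 V, so V_ov = 3.26 − 1.04 = 2.22 V.
Assume saturation: I_D = ½ k_n V_ov² = 0.5 × 0.816 × 2.22² = 2.01 mA, giving V_DS = V_DD − I_D R_D = 15.6 − 2.01 × 5.34 = 4.86 V.
V_DS = 4.86 V ≥ V_ov = 2.22 V, confirming saturation.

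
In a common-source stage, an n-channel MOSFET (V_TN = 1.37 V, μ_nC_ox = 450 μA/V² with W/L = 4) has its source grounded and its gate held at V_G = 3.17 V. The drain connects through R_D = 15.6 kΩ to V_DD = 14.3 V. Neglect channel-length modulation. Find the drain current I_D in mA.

V_GS = V_G = 3.17 V, so V_ov = 3.17 − 1.37 = 1.8 V.
k_n = μ_nC_ox · (W/L) = 1.8 mA/V².
Assume saturation: I_D = ½ k_n V_ov² = 0.5 × 1.8 × 1.8² = 2.92 mA, giving V_DS = V_DD − I_D R_D = 14.3 − 2.92 × 15.6 = -31.2 V.
But -31.2 V < V_ov = 1.8 V, so the device is actually in triode.
In triode I_D = k_n[V_ov V_DS − ½ V_DS²] and I_D = (V_DD − V_DS)/R_D. Equating: 14 V_DS² − 51.54 V_DS + 14.3 = 0, giving V_DS = 0.302 V (the root below V_ov).
I_D = (14.3 − 0.302) / 15.6 = 0.897 mA.

I_D = 0.897 mA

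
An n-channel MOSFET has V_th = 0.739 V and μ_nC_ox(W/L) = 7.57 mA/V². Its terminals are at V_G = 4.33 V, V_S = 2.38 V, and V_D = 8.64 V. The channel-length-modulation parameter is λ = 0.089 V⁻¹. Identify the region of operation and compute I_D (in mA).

V_GS = V_G − V_S = 4.33 − 2.38 = 1.95 V; V_DS = V_D − V_S = 8.64 − 2.38 = 6.26 V.
V_ov = V_GS − V_th = 1.95 − 0.739 = 1.21 V.
Since V_DS = 6.26 V ≥ V_ov = 1.21 V, the device is in saturation.
I_D = ½ k_n V_ov² (1 + λ V_DS) = 0.5 × 7.57 × 1.21² × (1 + 0.089 × 6.26) = 8.64 mA.

Saturation; I_D = 8.64 mA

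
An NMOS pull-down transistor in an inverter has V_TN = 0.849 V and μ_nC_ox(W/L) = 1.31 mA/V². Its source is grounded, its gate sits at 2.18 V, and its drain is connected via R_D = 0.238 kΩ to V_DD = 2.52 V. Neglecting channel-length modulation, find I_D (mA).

I_D = 1.16 mA

V_GS = V_G = 2.18 V, so V_ov = 2.18 − 0.849 = 1.33 V.
Assume saturation: I_D = ½ k_n V_ov² = 0.5 × 1.31 × 1.33² = 1.16 mA, giving V_DS = V_DD − I_D R_D = 2.52 − 1.16 × 0.238 = 2.24 V.
V_DS = 2.24 V ≥ V_ov = 1.33 V, confirming saturation.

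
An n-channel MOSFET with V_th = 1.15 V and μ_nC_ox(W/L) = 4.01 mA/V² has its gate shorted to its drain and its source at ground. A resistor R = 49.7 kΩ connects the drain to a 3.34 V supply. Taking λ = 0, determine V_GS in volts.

With gate tied to drain, V_GS = V_DS ≥ V_GS − V_th, so the device is in saturation.
KCL at the drain: ½ k_n (V_GS − V_th)² = (V_DD − V_GS)/R.
Let x = V_GS − 1.15. Then 99.6 x² + x − 2.19 = 0, giving x = 0.143 V (positive root), so V_GS = 1.29 V.
I_D = (V_DD − V_GS)/R = (3.34 − 1.29) / 49.7 = 0.0412 mA.

V_GS = 1.29 V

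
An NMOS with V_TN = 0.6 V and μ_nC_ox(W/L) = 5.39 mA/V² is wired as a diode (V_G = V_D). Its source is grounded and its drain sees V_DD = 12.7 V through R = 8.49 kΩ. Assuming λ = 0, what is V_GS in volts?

V_GS = 1.31 V

With gate tied to drain, V_GS = V_DS ≥ V_GS − V_TN, so the device is in saturation.
KCL at the drain: ½ k_n (V_GS − V_TN)² = (V_DD − V_GS)/R.
Let x = V_GS − 0.6. Then 22.9 x² + x − 12.1 = 0, giving x = 0.706 V (positive root), so V_GS = 1.31 V.
I_D = (V_DD − V_GS)/R = (12.7 − 1.31) / 8.49 = 1.34 mA.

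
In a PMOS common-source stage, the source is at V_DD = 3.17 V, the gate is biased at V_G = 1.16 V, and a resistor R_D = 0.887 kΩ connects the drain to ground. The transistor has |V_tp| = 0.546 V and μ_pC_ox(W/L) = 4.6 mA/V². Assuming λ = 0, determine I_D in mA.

V_SG = V_DD − V_G = 3.17 − 1.16 = 2.01 V, so V_ov = 2.01 − 0.546 = 1.46 V.
Assume saturation: I_D = ½ k_p V_ov² = 0.5 × 4.6 × 1.46² = 4.93 mA, giving V_SD = V_DD − I_D R_D = 3.17 − 4.93 × 0.887 = -1.2 V.
But -1.2 V < V_ov = 1.46 V, so the device is actually in triode.
In triode I_D = k_p[V_ov V_SD − ½ V_SD²] and I_D = (V_DD − V_SD)/R_D. Equating: 2.04 V_SD² − 6.973 V_SD + 3.17 = 0, giving V_SD = 0.54 V (the root below V_ov).
I_D = (3.17 − 0.54) / 0.887 = 2.97 mA.

I_D = 2.97 mA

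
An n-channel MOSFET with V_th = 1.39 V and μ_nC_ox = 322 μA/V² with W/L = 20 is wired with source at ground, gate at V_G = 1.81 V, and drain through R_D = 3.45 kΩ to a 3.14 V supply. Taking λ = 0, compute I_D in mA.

V_GS = V_G = 1.81 V, so V_ov = 1.81 − 1.39 = 0.42 V.
k_n = μ_nC_ox · (W/L) = 6.44 mA/V².
Assume saturation: I_D = ½ k_n V_ov² = 0.5 × 6.44 × 0.42² = 0.568 mA, giving V_DS = V_DD − I_D R_D = 3.14 − 0.568 × 3.45 = 1.18 V.
V_DS = 1.18 V ≥ V_ov = 0.42 V, confirming saturation.

I_D = 0.568 mA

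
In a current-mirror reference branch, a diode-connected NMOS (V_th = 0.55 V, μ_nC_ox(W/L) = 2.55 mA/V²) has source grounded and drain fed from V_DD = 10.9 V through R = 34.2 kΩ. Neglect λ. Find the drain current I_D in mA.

I_D = 0.289 mA

With gate tied to drain, V_GS = V_DS ≥ V_GS − V_th, so the device is in saturation.
KCL at the drain: ½ k_n (V_GS − V_th)² = (V_DD − V_GS)/R.
Let x = V_GS − 0.55. Then 43.6 x² + x − 10.35 = 0, giving x = 0.476 V (positive root), so V_GS = 1.03 V.
I_D = (V_DD − V_GS)/R = (10.9 − 1.03) / 34.2 = 0.289 mA.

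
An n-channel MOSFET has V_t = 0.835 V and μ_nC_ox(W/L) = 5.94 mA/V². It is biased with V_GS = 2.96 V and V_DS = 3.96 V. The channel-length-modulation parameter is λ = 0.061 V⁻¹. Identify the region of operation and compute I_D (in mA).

V_ov = V_GS − V_t = 2.96 − 0.835 = 2.12 V.
Since V_DS = 3.96 V ≥ V_ov = 2.12 V, the device is in saturation.
I_D = ½ k_n V_ov² (1 + λ V_DS) = 0.5 × 5.94 × 2.12² × (1 + 0.061 × 3.96) = 16.7 mA.

Saturation; I_D = 16.7 mA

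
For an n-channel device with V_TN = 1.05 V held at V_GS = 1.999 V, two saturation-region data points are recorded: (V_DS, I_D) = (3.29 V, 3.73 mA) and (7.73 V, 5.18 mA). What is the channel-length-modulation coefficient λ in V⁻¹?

With V_GS fixed, I_D ∝ (1 + λ V_DS) in saturation, so I_D2/I_D1 = (1 + λ V_DS2)/(1 + λ V_DS1).
5.18/3.73 = 1.389 = (1 + 7.73 λ)/(1 + 3.29 λ).
Solving: λ (I_D1 V_DS2 − I_D2 V_DS1) = I_D2 − I_D1, so λ = (5.18 − 3.73) / (3.73 × 7.73 − 5.18 × 3.29) = 1.45 / 11.8 = 0.123 V⁻¹.

λ = 0.123 V⁻¹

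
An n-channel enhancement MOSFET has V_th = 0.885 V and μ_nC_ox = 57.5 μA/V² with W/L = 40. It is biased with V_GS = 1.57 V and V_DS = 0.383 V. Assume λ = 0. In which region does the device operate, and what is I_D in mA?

Triode; I_D = 0.435 mA

k_n = μ_nC_ox · (W/L) = 2.3 mA/V².
V_ov = V_GS − V_th = 1.57 − 0.885 = 0.685 V.
Since V_DS = 0.383 V < V_ov = 0.685 V, the device is in the triode region.
I_D = k_n [V_ov · V_DS − ½ V_DS²] = 2.3 × [0.685 × 0.383 − 0.5 × 0.383²] = 0.435 mA.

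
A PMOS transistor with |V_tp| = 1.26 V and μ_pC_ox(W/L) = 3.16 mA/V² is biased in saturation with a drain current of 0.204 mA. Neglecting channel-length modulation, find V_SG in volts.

In saturation I_D = ½ k_p (V_SG − |V_tp|)², so V_SG − |V_tp| = √(2 I_D / k_p) = √(2 × 0.204 / 3.16) = 0.359 V.
V_SG = 1.26 + 0.359 = 1.62 V.

V_SG = 1.62 V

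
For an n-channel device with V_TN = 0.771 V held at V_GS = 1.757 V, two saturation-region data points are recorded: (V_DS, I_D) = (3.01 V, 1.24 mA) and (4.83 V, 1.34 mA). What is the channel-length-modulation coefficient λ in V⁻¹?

λ = 0.0511 V⁻¹

With V_GS fixed, I_D ∝ (1 + λ V_DS) in saturation, so I_D2/I_D1 = (1 + λ V_DS2)/(1 + λ V_DS1).
1.34/1.24 = 1.081 = (1 + 4.83 λ)/(1 + 3.01 λ).
Solving: λ (I_D1 V_DS2 − I_D2 V_DS1) = I_D2 − I_D1, so λ = (1.34 − 1.24) / (1.24 × 4.83 − 1.34 × 3.01) = 0.1 / 1.96 = 0.0511 V⁻¹.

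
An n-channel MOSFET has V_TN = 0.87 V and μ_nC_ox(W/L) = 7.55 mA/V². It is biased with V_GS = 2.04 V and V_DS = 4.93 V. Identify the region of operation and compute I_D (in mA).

V_ov = V_GS − V_TN = 2.04 − 0.87 = 1.17 V.
Since V_DS = 4.93 V ≥ V_ov = 1.17 V, the device is in saturation.
I_D = ½ k_n V_ov² = 0.5 × 7.55 × 1.17² = 5.17 mA.

Saturation; I_D = 5.17 mA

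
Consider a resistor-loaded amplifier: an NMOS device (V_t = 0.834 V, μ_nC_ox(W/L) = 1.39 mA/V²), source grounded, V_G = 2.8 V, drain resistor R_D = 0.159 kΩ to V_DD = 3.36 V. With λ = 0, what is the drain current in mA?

I_D = 2.69 mA

V_GS = V_G = 2.8 V, so V_ov = 2.8 − 0.834 = 1.97 V.
Assume saturation: I_D = ½ k_n V_ov² = 0.5 × 1.39 × 1.97² = 2.69 mA, giving V_DS = V_DD − I_D R_D = 3.36 − 2.69 × 0.159 = 2.93 V.
V_DS = 2.93 V ≥ V_ov = 1.97 V, confirming saturation.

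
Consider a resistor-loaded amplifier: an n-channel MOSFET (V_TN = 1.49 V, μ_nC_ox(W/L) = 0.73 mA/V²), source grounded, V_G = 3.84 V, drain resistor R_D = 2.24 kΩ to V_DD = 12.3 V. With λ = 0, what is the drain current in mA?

V_GS = V_G = 3.84 V, so V_ov = 3.84 − 1.49 = 2.35 V.
Assume saturation: I_D = ½ k_n V_ov² = 0.5 × 0.73 × 2.35² = 2.02 mA, giving V_DS = V_DD − I_D R_D = 12.3 − 2.02 × 2.24 = 7.78 V.
V_DS = 7.78 V ≥ V_ov = 2.35 V, confirming saturation.

I_D = 2.02 mA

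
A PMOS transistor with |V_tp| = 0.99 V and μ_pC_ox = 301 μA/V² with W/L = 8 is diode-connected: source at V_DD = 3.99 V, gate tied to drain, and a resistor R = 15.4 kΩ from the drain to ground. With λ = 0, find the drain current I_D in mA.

I_D = 0.170 mA

With gate tied to drain, V_SG = V_SD ≥ V_SG − |V_tp|, so the device is in saturation.
k_p = μ_pC_ox · (W/L) = 2.408 mA/V².
KCL at the drain: ½ k_p (V_SG − |V_tp|)² = (V_DD − V_SG)/R.
Let x = V_SG − 0.99. Then 18.5 x² + x − 3 = 0, giving x = 0.376 V (positive root), so V_SG = 1.37 V.
I_D = (V_DD − V_SG)/R = (3.99 − 1.37) / 15.4 = 0.17 mA.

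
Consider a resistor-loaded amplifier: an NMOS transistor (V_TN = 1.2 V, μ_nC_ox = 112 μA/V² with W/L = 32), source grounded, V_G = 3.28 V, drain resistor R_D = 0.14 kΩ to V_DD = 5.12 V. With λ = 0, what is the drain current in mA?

I_D = 7.75 mA

V_GS = V_G = 3.28 V, so V_ov = 3.28 − 1.2 = 2.08 V.
k_n = μ_nC_ox · (W/L) = 3.584 mA/V².
Assume saturation: I_D = ½ k_n V_ov² = 0.5 × 3.584 × 2.08² = 7.75 mA, giving V_DS = V_DD − I_D R_D = 5.12 − 7.75 × 0.14 = 4.03 V.
V_DS = 4.03 V ≥ V_ov = 2.08 V, confirming saturation.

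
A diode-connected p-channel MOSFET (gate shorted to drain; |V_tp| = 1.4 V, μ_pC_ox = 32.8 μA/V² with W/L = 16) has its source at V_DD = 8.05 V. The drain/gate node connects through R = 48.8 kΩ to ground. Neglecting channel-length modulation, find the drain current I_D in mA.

With gate tied to drain, V_SG = V_SD ≥ V_SG − |V_tp|, so the device is in saturation.
k_p = μ_pC_ox · (W/L) = 0.5248 mA/V².
KCL at the drain: ½ k_p (V_SG − |V_tp|)² = (V_DD − V_SG)/R.
Let x = V_SG − 1.4. Then 12.8 x² + x − 6.65 = 0, giving x = 0.683 V (positive root), so V_SG = 2.08 V.
I_D = (V_DD − V_SG)/R = (8.05 − 2.08) / 48.8 = 0.122 mA.

I_D = 0.122 mA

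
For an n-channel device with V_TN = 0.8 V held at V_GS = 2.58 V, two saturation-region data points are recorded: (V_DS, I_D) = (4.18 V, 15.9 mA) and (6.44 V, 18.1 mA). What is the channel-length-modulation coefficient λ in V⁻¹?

λ = 0.0823 V⁻¹

With V_GS fixed, I_D ∝ (1 + λ V_DS) in saturation, so I_D2/I_D1 = (1 + λ V_DS2)/(1 + λ V_DS1).
18.1/15.9 = 1.138 = (1 + 6.44 λ)/(1 + 4.18 λ).
Solving: λ (I_D1 V_DS2 − I_D2 V_DS1) = I_D2 − I_D1, so λ = (18.1 − 15.9) / (15.9 × 6.44 − 18.1 × 4.18) = 2.2 / 26.7 = 0.0823 V⁻¹.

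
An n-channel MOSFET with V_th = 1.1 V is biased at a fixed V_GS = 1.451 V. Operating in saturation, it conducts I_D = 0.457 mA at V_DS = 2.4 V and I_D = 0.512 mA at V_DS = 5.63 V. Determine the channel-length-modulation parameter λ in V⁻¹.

With V_GS fixed, I_D ∝ (1 + λ V_DS) in saturation, so I_D2/I_D1 = (1 + λ V_DS2)/(1 + λ V_DS1).
0.512/0.457 = 1.12 = (1 + 5.63 λ)/(1 + 2.4 λ).
Solving: λ (I_D1 V_DS2 − I_D2 V_DS1) = I_D2 − I_D1, so λ = (0.512 − 0.457) / (0.457 × 5.63 − 0.512 × 2.4) = 0.055 / 1.34 = 0.0409 V⁻¹.

λ = 0.0409 V⁻¹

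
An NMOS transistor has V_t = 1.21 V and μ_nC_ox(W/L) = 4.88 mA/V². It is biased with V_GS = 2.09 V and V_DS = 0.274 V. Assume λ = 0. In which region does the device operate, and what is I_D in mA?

Triode; I_D = 0.993 mA

V_ov = V_GS − V_t = 2.09 − 1.21 = 0.88 V.
Since V_DS = 0.274 V < V_ov = 0.88 V, the device is in the triode region.
I_D = k_n [V_ov · V_DS − ½ V_DS²] = 4.88 × [0.88 × 0.274 − 0.5 × 0.274²] = 0.993 mA.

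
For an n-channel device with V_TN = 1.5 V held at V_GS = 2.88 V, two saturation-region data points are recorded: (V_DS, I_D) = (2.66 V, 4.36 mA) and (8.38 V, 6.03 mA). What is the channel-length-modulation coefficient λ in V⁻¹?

λ = 0.0815 V⁻¹

With V_GS fixed, I_D ∝ (1 + λ V_DS) in saturation, so I_D2/I_D1 = (1 + λ V_DS2)/(1 + λ V_DS1).
6.03/4.36 = 1.383 = (1 + 8.38 λ)/(1 + 2.66 λ).
Solving: λ (I_D1 V_DS2 − I_D2 V_DS1) = I_D2 − I_D1, so λ = (6.03 − 4.36) / (4.36 × 8.38 − 6.03 × 2.66) = 1.67 / 20.5 = 0.0815 V⁻¹.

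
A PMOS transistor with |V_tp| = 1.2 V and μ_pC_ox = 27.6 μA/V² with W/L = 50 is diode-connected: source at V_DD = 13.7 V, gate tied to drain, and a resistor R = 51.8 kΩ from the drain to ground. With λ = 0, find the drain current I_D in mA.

I_D = 0.230 mA

With gate tied to drain, V_SG = V_SD ≥ V_SG − |V_tp|, so the device is in saturation.
k_p = μ_pC_ox · (W/L) = 1.38 mA/V².
KCL at the drain: ½ k_p (V_SG − |V_tp|)² = (V_DD − V_SG)/R.
Let x = V_SG − 1.2. Then 35.7 x² + x − 12.5 = 0, giving x = 0.578 V (positive root), so V_SG = 1.78 V.
I_D = (V_DD − V_SG)/R = (13.7 − 1.78) / 51.8 = 0.23 mA.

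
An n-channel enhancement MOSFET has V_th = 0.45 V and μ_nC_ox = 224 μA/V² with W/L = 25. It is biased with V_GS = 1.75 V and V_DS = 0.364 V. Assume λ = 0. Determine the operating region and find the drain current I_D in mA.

k_n = μ_nC_ox · (W/L) = 5.6 mA/V².
V_ov = V_GS − V_th = 1.75 − 0.45 = 1.3 V.
Since V_DS = 0.364 V < V_ov = 1.3 V, the device is in the triode region.
I_D = k_n [V_ov · V_DS − ½ V_DS²] = 5.6 × [1.3 × 0.364 − 0.5 × 0.364²] = 2.28 mA.

Triode; I_D = 2.28 mA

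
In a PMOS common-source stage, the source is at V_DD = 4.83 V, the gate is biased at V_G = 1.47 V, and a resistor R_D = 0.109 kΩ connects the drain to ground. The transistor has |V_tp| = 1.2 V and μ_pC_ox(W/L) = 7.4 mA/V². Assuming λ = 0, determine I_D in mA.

I_D = 17.3 mA

V_SG = V_DD − V_G = 4.83 − 1.47 = 3.36 V, so V_ov = 3.36 − 1.2 = 2.16 V.
Assume saturation: I_D = ½ k_p V_ov² = 0.5 × 7.4 × 2.16² = 17.3 mA, giving V_SD = V_DD − I_D R_D = 4.83 − 17.3 × 0.109 = 2.95 V.
V_SD = 2.95 V ≥ V_ov = 2.16 V, confirming saturation.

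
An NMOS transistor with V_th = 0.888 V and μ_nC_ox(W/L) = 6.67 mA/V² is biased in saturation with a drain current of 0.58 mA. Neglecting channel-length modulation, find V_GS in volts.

In saturation I_D = ½ k_n (V_GS − V_th)², so V_GS − V_th = √(2 I_D / k_n) = √(2 × 0.58 / 6.67) = 0.417 V.
V_GS = 0.888 + 0.417 = 1.31 V.

V_GS = 1.31 V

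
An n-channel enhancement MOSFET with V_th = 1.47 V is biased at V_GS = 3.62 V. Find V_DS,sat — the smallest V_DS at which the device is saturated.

V_DS,sat = 2.15 V

The boundary between triode and saturation is V_DS = V_GS − V_th = V_ov.
V_ov = 3.62 − 1.47 = 2.15 V.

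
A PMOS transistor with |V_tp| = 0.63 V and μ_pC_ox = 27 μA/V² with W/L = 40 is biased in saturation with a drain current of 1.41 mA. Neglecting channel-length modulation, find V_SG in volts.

k_p = μ_pC_ox · (W/L) = 1.08 mA/V².
In saturation I_D = ½ k_p (V_SG − |V_tp|)², so V_SG − |V_tp| = √(2 I_D / k_p) = √(2 × 1.41 / 1.08) = 1.62 V.
V_SG = 0.63 + 1.62 = 2.25 V.

V_SG = 2.25 V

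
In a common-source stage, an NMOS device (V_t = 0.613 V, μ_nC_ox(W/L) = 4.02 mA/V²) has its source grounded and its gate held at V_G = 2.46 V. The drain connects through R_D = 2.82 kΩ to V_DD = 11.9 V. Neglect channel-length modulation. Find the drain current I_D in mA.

I_D = 3.99 mA

V_GS = V_G = 2.46 V, so V_ov = 2.46 − 0.613 = 1.85 V.
Assume saturation: I_D = ½ k_n V_ov² = 0.5 × 4.02 × 1.85² = 6.86 mA, giving V_DS = V_DD − I_D R_D = 11.9 − 6.86 × 2.82 = -7.44 V.
But -7.44 V < V_ov = 1.85 V, so the device is actually in triode.
In triode I_D = k_n[V_ov V_DS − ½ V_DS²] and I_D = (V_DD − V_DS)/R_D. Equating: 5.67 V_DS² − 21.94 V_DS + 11.9 = 0, giving V_DS = 0.652 V (the root below V_ov).
I_D = (11.9 − 0.652) / 2.82 = 3.99 mA.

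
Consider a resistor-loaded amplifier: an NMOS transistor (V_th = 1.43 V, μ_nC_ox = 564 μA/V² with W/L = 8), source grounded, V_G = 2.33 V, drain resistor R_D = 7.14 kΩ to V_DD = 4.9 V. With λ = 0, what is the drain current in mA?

I_D = 0.661 mA

V_GS = V_G = 2.33 V, so V_ov = 2.33 − 1.43 = 0.9 V.
k_n = μ_nC_ox · (W/L) = 4.512 mA/V².
Assume saturation: I_D = ½ k_n V_ov² = 0.5 × 4.512 × 0.9² = 1.83 mA, giving V_DS = V_DD − I_D R_D = 4.9 − 1.83 × 7.14 = -8.15 V.
But -8.15 V < V_ov = 0.9 V, so the device is actually in triode.
In triode I_D = k_n[V_ov V_DS − ½ V_DS²] and I_D = (V_DD − V_DS)/R_D. Equating: 16.1 V_DS² − 29.99 V_DS + 4.9 = 0, giving V_DS = 0.181 V (the root below V_ov).
I_D = (4.9 − 0.181) / 7.14 = 0.661 mA.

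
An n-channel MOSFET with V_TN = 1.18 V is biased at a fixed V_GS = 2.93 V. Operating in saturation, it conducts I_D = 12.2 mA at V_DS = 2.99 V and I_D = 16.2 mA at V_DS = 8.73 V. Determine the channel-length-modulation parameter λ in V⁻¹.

With V_GS fixed, I_D ∝ (1 + λ V_DS) in saturation, so I_D2/I_D1 = (1 + λ V_DS2)/(1 + λ V_DS1).
16.2/12.2 = 1.328 = (1 + 8.73 λ)/(1 + 2.99 λ).
Solving: λ (I_D1 V_DS2 − I_D2 V_DS1) = I_D2 − I_D1, so λ = (16.2 − 12.2) / (12.2 × 8.73 − 16.2 × 2.99) = 4 / 58.1 = 0.0689 V⁻¹.

λ = 0.0689 V⁻¹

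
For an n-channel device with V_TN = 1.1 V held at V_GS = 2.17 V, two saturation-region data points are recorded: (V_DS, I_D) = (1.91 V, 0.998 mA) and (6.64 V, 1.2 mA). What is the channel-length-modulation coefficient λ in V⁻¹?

λ = 0.0466 V⁻¹

With V_GS fixed, I_D ∝ (1 + λ V_DS) in saturation, so I_D2/I_D1 = (1 + λ V_DS2)/(1 + λ V_DS1).
1.2/0.998 = 1.202 = (1 + 6.64 λ)/(1 + 1.91 λ).
Solving: λ (I_D1 V_DS2 − I_D2 V_DS1) = I_D2 − I_D1, so λ = (1.2 − 0.998) / (0.998 × 6.64 − 1.2 × 1.91) = 0.202 / 4.33 = 0.0466 V⁻¹.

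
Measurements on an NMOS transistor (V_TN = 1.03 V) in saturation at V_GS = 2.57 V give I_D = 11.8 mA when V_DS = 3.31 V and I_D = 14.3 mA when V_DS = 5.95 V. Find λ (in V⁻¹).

λ = 0.109 V⁻¹

With V_GS fixed, I_D ∝ (1 + λ V_DS) in saturation, so I_D2/I_D1 = (1 + λ V_DS2)/(1 + λ V_DS1).
14.3/11.8 = 1.212 = (1 + 5.95 λ)/(1 + 3.31 λ).
Solving: λ (I_D1 V_DS2 − I_D2 V_DS1) = I_D2 − I_D1, so λ = (14.3 − 11.8) / (11.8 × 5.95 − 14.3 × 3.31) = 2.5 / 22.9 = 0.109 V⁻¹.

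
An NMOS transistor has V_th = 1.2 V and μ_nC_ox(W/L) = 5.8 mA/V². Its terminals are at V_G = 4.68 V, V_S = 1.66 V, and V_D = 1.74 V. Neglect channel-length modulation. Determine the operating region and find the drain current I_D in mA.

V_GS = V_G − V_S = 4.68 − 1.66 = 3.02 V; V_DS = V_D − V_S = 1.74 − 1.66 = 0.08 V.
V_ov = V_GS − V_th = 3.02 − 1.2 = 1.82 V.
Since V_DS = 0.08 V < V_ov = 1.82 V, the device is in the triode region.
I_D = k_n [V_ov · V_DS − ½ V_DS²] = 5.8 × [1.82 × 0.08 − 0.5 × 0.08²] = 0.826 mA.

Triode; I_D = 0.826 mA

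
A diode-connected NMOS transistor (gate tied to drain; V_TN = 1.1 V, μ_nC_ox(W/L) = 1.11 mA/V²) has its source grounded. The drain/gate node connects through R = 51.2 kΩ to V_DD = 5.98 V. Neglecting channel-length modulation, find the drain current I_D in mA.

I_D = 0.0876 mA

With gate tied to drain, V_GS = V_DS ≥ V_GS − V_TN, so the device is in saturation.
KCL at the drain: ½ k_n (V_GS − V_TN)² = (V_DD − V_GS)/R.
Let x = V_GS − 1.1. Then 28.4 x² + x − 4.88 = 0, giving x = 0.397 V (positive root), so V_GS = 1.5 V.
I_D = (V_DD − V_GS)/R = (5.98 − 1.5) / 51.2 = 0.0876 mA.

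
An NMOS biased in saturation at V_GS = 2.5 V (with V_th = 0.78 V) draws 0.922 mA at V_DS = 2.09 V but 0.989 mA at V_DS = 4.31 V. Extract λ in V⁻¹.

λ = 0.0351 V⁻¹

With V_GS fixed, I_D ∝ (1 + λ V_DS) in saturation, so I_D2/I_D1 = (1 + λ V_DS2)/(1 + λ V_DS1).
0.989/0.922 = 1.073 = (1 + 4.31 λ)/(1 + 2.09 λ).
Solving: λ (I_D1 V_DS2 − I_D2 V_DS1) = I_D2 − I_D1, so λ = (0.989 − 0.922) / (0.922 × 4.31 − 0.989 × 2.09) = 0.067 / 1.91 = 0.0351 V⁻¹.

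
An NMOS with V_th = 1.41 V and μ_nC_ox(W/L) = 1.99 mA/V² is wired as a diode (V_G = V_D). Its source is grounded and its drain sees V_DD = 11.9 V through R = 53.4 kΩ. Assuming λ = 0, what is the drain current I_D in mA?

With gate tied to drain, V_GS = V_DS ≥ V_GS − V_th, so the device is in saturation.
KCL at the drain: ½ k_n (V_GS − V_th)² = (V_DD − V_GS)/R.
Let x = V_GS − 1.41. Then 53.1 x² + x − 10.49 = 0, giving x = 0.435 V (positive root), so V_GS = 1.85 V.
I_D = (V_DD − V_GS)/R = (11.9 − 1.85) / 53.4 = 0.188 mA.

I_D = 0.188 mA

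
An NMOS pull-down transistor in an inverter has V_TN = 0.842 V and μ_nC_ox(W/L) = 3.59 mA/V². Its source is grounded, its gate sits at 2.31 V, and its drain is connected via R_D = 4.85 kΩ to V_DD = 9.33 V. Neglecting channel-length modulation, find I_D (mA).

V_GS = V_G = 2.31 V, so V_ov = 2.31 − 0.842 = 1.47 V.
Assume saturation: I_D = ½ k_n V_ov² = 0.5 × 3.59 × 1.47² = 3.87 mA, giving V_DS = V_DD − I_D R_D = 9.33 − 3.87 × 4.85 = -9.43 V.
But -9.43 V < V_ov = 1.47 V, so the device is actually in triode.
In triode I_D = k_n[V_ov V_DS − ½ V_DS²] and I_D = (V_DD − V_DS)/R_D. Equating: 8.71 V_DS² − 26.56 V_DS + 9.33 = 0, giving V_DS = 0.405 V (the root below V_ov).
I_D = (9.33 − 0.405) / 4.85 = 1.84 mA.

I_D = 1.84 mA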